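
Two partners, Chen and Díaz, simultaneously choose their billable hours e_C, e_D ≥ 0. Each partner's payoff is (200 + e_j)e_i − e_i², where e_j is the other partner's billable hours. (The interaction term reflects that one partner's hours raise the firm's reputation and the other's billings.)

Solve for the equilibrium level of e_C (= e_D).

Chen's payoff is (200 + e_D)e_C − e_C².
∂π/∂e_C = 200 + e_D − 2e_C = 0, so e_C = 100 + 0.5e_D.
Setting e_C = e_D in the reaction function: e_C = 100 + 0.5e_C, so e_C = 100 / 0.5 = 200.

200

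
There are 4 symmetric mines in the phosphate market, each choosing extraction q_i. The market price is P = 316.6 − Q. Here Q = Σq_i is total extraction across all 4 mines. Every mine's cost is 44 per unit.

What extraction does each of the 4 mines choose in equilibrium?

54.52

A representative mine's profit is π_i = q_i(316.6 − Q) − 44q_i, with Q = q_i + Σ_{j≠i} q_j.
First-order condition: 272.6 − 2q_i − Σ_{j≠i} q_j = 0.
In a symmetric equilibrium every mine chooses the same q, so Σ_{j≠i} q_j = 3q. The condition becomes 272.6 − 5q = 0, giving q = 272.6/5 = 54.52.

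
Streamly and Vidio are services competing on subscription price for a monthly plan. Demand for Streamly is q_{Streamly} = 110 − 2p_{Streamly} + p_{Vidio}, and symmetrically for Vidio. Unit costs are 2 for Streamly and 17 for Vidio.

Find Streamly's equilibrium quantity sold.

Streamly's profit: π = (p_{Streamly} − 2)(110 − 2p_{Streamly} + p_{Vidio}).
∂π/∂p_{Streamly} = 114 − 4p_{Streamly} + p_{Vidio} = 0 ⇒ p_{Streamly} = 28.5 + 0.25p_{Vidio}.
Similarly p_{Vidio} = 36 + 0.25p_{Streamly}.
Substituting the second reaction function into the first: p_{Streamly} = 28.5 + 0.25(36 + 0.25p_{Streamly}), which gives 0.9375p_{Streamly} = 37.5 ⇒ p_{Streamly} = 40.
Then p_{Vidio} = 36 + 0.25·40 = 46.
q_{Streamly} = 110 − 2·40 + 46 = 76.

76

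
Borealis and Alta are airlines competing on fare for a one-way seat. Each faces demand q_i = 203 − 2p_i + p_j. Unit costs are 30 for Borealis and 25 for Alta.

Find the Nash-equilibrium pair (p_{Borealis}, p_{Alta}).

87, 85

Borealis's profit: π = (p_{Borealis} − 30)(203 − 2p_{Borealis} + p_{Alta}).
∂π/∂p_{Borealis} = 263 − 4p_{Borealis} + p_{Alta} = 0 ⇒ p_{Borealis} = 65.75 + 0.25p_{Alta}.
Similarly p_{Alta} = 63.25 + 0.25p_{Borealis}.
Substituting the second reaction function into the first: p_{Borealis} = 65.75 + 0.25(63.25 + 0.25p_{Borealis}), which gives 0.9375p_{Borealis} = 81.5625 ⇒ p_{Borealis} = 87.
Then p_{Alta} = 63.25 + 0.25·87 = 85.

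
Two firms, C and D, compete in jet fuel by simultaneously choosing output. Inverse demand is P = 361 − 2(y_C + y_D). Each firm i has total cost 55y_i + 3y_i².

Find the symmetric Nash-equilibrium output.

Firm C's profit: π = y_C(361 − 2(y_C + y_D)) − 55y_C − 3y_C².
∂π/∂y_C = 306 − 10y_C − 2y_D = 0, so y_C = 30.6 − 0.2y_D.
By symmetry y_D = y_C; substituting into the reaction function, 1.2y_C = 30.6 and y_C = 25.5.

25.5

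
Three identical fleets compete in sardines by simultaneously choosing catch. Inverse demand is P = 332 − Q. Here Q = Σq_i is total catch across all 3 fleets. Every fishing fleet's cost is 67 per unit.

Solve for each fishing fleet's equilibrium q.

A representative fishing fleet's profit is π_i = q_i(332 − Q) − 67q_i, with Q = q_i + Σ_{j≠i} q_j.
First-order condition: 265 − 2q_i − Σ_{j≠i} q_j = 0.
Imposing symmetry (q_j = q for all j) turns Σ_{j≠i} q_j into 2q, so 265 = 4q and q = 66.25.

66.25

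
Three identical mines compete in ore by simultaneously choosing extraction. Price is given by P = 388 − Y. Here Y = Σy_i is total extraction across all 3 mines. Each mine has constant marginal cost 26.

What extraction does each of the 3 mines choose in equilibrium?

A representative mine's profit is π_i = y_i(388 − Y) − 26y_i, with Y = y_i + Σ_{j≠i} y_j.
First-order condition: 362 − 2y_i − Σ_{j≠i} y_j = 0.
Imposing symmetry (y_j = y for all j) turns Σ_{j≠i} y_j into 2y, so 362 = 4y and y = 90.5.

90.5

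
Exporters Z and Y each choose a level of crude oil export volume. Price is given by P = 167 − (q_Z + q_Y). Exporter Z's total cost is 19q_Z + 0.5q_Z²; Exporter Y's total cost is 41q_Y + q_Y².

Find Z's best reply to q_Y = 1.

Exporter Z's profit: π = q_Z(167 − (q_Z + q_Y)) − 19q_Z − 0.5q_Z².
∂π/∂q_Z = 148 − 3q_Z − q_Y = 0, so q_Z = 148/3 − (1/3)q_Y.
At q_Y = 1: q_Z = 148/3 − (1/3)·1 = 49.

49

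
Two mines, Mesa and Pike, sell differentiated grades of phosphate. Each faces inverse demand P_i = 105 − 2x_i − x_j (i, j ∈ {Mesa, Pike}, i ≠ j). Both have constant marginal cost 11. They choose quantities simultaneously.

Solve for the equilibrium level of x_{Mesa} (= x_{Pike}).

Mine Mesa's profit: π = x_{Mesa}(105 − 2x_{Mesa} − x_{Pike}) − 11x_{Mesa}.
∂π/∂x_{Mesa} = 94 − 4x_{Mesa} − x_{Pike} = 0 ⇒ x_{Mesa} = 23.5 − 0.25x_{Pike}.
The game is symmetric, so in equilibrium x_{Pike} = x_{Mesa}: the reaction function gives 1.25x_{Mesa} = 23.5, hence x_{Mesa} = 18.8.

18.8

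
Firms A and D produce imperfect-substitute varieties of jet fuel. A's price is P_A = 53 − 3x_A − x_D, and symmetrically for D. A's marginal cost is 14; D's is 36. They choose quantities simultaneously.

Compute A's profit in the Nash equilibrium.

115.32

Firm A's profit: π = x_A(53 − 3x_A − x_D) − 14x_A.
∂π/∂x_A = 39 − 6x_A − x_D = 0 ⇒ x_A = 6.5 − (1/6)x_D.
Similarly x_D = 17/6 − (1/6)x_A.
Solving the two reaction functions simultaneously: (1 − (−1/6)(−1/6))x_A = 6.5 − (1/6)·(17/6), so (35/36)x_A = 217/36 and x_A = 6.2.
Then x_D = 17/6 − (1/6)·6.2 = 1.8.
P_A = 53 − 3·6.2 − 1.8 = 32.6.
Profit = (32.6 − 14)·6.2 = 115.32.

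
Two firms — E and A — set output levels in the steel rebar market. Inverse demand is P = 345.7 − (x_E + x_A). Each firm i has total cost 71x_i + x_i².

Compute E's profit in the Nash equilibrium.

6036.8072

Firm E's profit: π = x_E(345.7 − (x_E + x_A)) − 71x_E − x_E².
∂π/∂x_E = 274.7 − 4x_E − x_A = 0, so x_E = 68.675 − 0.25x_A.
By symmetry x_A = x_E; substituting into the reaction function, 1.25x_E = 68.675 and x_E = 54.94.
Price P = 345.7 − 109.88 = 235.82.
E's profit: (235.82 − 71)·54.94 − (54.94)² = 6036.8072.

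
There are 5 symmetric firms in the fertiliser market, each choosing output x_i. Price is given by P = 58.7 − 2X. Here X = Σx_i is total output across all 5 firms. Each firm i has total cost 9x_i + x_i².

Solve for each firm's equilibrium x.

A representative firm's profit is π_i = x_i(58.7 − 2X) − 9x_i − x_i², with X = x_i + Σ_{j≠i} x_j.
First-order condition: 49.7 − 6x_i − 2Σ_{j≠i} x_j = 0.
Imposing symmetry (x_j = x for all j) turns Σ_{j≠i} x_j into 4x, so 49.7 = 14x and x = 3.55.

3.55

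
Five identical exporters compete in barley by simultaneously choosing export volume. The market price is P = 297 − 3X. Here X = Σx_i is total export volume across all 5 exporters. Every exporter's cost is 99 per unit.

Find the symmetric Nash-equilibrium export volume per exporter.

11

A representative exporter's profit is π_i = x_i(297 − 3X) − 99x_i, with X = x_i + Σ_{j≠i} x_j.
First-order condition: 198 − 6x_i − 3Σ_{j≠i} x_j = 0.
In a symmetric equilibrium every exporter chooses the same x, so Σ_{j≠i} x_j = 4x. The condition becomes 198 − 18x = 0, giving x = 198/18 = 11.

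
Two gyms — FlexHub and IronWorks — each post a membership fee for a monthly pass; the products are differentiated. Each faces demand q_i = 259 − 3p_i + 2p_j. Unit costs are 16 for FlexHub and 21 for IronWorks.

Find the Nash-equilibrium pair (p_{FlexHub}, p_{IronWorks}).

FlexHub's profit: π = (p_{FlexHub} − 16)(259 − 3p_{FlexHub} + 2p_{IronWorks}).
∂π/∂p_{FlexHub} = 307 − 6p_{FlexHub} + 2p_{IronWorks} = 0 ⇒ p_{FlexHub} = 307/6 + (1/3)p_{IronWorks}.
Similarly p_{IronWorks} = 161/3 + (1/3)p_{FlexHub}.
Substituting the second reaction function into the first: p_{FlexHub} = 307/6 + (1/3)(161/3 + (1/3)p_{FlexHub}), which gives (8/9)p_{FlexHub} = 1243/18 ⇒ p_{FlexHub} = 77.6875.
Then p_{IronWorks} = 161/3 + (1/3)·77.6875 = 79.5625.

77.6875, 79.5625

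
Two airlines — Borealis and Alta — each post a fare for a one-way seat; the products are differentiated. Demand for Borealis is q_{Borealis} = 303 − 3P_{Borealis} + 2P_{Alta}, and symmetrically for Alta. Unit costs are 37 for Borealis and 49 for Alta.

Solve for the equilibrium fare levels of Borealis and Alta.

105.75, 110.25

Borealis's profit: π = (P_{Borealis} − 37)(303 − 3P_{Borealis} + 2P_{Alta}).
∂π/∂P_{Borealis} = 414 − 6P_{Borealis} + 2P_{Alta} = 0 ⇒ P_{Borealis} = 69 + (1/3)P_{Alta}.
Similarly P_{Alta} = 75 + (1/3)P_{Borealis}.
Substituting the second reaction function into the first: P_{Borealis} = 69 + (1/3)(75 + (1/3)P_{Borealis}), which gives (8/9)P_{Borealis} = 94 ⇒ P_{Borealis} = 105.75.
Then P_{Alta} = 75 + (1/3)·105.75 = 110.25.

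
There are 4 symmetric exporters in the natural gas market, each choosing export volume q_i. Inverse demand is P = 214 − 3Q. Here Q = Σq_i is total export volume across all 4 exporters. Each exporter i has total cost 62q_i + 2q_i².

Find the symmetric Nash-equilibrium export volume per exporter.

8

A representative exporter's profit is π_i = q_i(214 − 3Q) − 62q_i − 2q_i², with Q = q_i + Σ_{j≠i} q_j.
First-order condition: 152 − 10q_i − 3Σ_{j≠i} q_j = 0.
In a symmetric equilibrium every exporter chooses the same q, so Σ_{j≠i} q_j = 3q. The condition becomes 152 − 19q = 0, giving q = 152/19 = 8.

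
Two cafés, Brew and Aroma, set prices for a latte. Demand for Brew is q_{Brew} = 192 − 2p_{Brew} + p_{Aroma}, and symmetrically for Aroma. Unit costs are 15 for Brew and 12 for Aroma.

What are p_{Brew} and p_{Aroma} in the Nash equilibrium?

Brew's profit: π = (p_{Brew} − 15)(192 − 2p_{Brew} + p_{Aroma}).
∂π/∂p_{Brew} = 222 − 4p_{Brew} + p_{Aroma} = 0 ⇒ p_{Brew} = 55.5 + 0.25p_{Aroma}.
Similarly p_{Aroma} = 54 + 0.25p_{Brew}.
Substituting the second reaction function into the first: p_{Brew} = 55.5 + 0.25(54 + 0.25p_{Brew}), which gives 0.9375p_{Brew} = 69 ⇒ p_{Brew} = 73.6.
Then p_{Aroma} = 54 + 0.25·73.6 = 72.4.

73.6, 72.4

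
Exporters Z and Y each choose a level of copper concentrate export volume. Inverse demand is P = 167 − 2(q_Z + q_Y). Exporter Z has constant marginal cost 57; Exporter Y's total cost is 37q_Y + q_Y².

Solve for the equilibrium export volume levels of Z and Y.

Exporter Z's profit: π = q_Z(167 − 2(q_Z + q_Y)) − 57q_Z.
∂π/∂q_Z = 110 − 4q_Z − 2q_Y = 0, so q_Z = 27.5 − 0.5q_Y.
For Y: ∂π/∂q_Y = 130 − 6q_Y − 2q_Z = 0 ⇒ q_Y = 65/3 − (1/3)q_Z.
Substituting the second reaction function into the first: q_Z = 27.5 − 0.5(65/3 − (1/3)q_Z), which gives (5/6)q_Z = 50/3 ⇒ q_Z = 20.
Then q_Y = 65/3 − (1/3)·20 = 15.

20, 15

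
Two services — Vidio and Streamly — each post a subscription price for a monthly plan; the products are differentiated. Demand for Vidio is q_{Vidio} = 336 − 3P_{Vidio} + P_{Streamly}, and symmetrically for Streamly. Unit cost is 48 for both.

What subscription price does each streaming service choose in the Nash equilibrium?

96

Vidio's profit: π = (P_{Vidio} − 48)(336 − 3P_{Vidio} + P_{Streamly}).
∂π/∂P_{Vidio} = 480 − 6P_{Vidio} + P_{Streamly} = 0 ⇒ P_{Vidio} = 80 + (1/6)P_{Streamly}.
By symmetry P_{Streamly} = P_{Vidio}; substituting into the reaction function, (5/6)P_{Vidio} = 80 and P_{Vidio} = 96.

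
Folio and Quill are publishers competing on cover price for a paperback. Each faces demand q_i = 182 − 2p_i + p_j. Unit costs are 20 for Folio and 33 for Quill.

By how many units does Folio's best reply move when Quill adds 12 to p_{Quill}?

3

Folio's profit: π = (p_{Folio} − 20)(182 − 2p_{Folio} + p_{Quill}).
∂π/∂p_{Folio} = 222 − 4p_{Folio} + p_{Quill} = 0 ⇒ p_{Folio} = 55.5 + 0.25p_{Quill}.
The reaction-function slope is 0.25, so a 12-unit rise in p_{Quill} moves p_{Folio} by 0.25 × 12 = 3. Folio's best response rises — the actions are strategic complements.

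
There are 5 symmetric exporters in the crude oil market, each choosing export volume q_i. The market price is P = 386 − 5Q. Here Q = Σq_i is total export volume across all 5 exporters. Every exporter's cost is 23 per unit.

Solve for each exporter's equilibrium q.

12.1

A representative exporter's profit is π_i = q_i(386 − 5Q) − 23q_i, with Q = q_i + Σ_{j≠i} q_j.
First-order condition: 363 − 10q_i − 5Σ_{j≠i} q_j = 0.
In a symmetric equilibrium every exporter chooses the same q, so Σ_{j≠i} q_j = 4q. The condition becomes 363 − 30q = 0, giving q = 363/30 = 12.1.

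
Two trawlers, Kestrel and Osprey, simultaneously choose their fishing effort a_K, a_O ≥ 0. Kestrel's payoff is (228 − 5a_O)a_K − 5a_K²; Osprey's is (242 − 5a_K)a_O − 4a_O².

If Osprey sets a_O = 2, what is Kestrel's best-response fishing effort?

Expanding Kestrel's payoff: 228a_K − 5a_Oa_K − 5a_K².
∂π/∂a_K = 228 − 5a_O − 10a_K = 0, so a_K = 22.8 − 0.5a_O.
At a_O = 2: a_K = 22.8 − 0.5·2 = 21.8.

21.8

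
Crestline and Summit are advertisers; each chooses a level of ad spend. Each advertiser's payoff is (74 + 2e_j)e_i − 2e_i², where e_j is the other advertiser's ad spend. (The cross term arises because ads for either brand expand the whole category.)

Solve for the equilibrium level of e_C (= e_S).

Crestline's payoff is (74 + 2e_S)e_C − 2e_C².
∂π/∂e_C = 74 + 2e_S − 4e_C = 0, so e_C = 18.5 + 0.5e_S.
Setting e_C = e_S in the reaction function: e_C = 18.5 + 0.5e_C, so e_C = 18.5 / 0.5 = 37.

37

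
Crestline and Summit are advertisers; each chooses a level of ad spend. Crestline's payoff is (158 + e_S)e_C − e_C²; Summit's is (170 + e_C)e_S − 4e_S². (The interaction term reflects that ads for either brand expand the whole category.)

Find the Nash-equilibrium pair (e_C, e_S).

95.6, 33.2

Expanding Crestline's payoff: 158e_C + e_Se_C − e_C².
∂π/∂e_C = 158 + e_S − 2e_C = 0, so e_C = 79 + 0.5e_S.
Likewise for Summit: e_S = 21.25 + 0.125e_C.
Substituting the second reaction function into the first: e_C = 79 + 0.5(21.25 + 0.125e_C), which gives 0.9375e_C = 89.625 ⇒ e_C = 95.6.
Then e_S = 21.25 + 0.125·95.6 = 33.2.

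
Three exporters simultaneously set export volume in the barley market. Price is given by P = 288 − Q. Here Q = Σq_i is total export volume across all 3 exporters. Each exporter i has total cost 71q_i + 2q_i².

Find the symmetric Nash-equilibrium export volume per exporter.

A representative exporter's profit is π_i = q_i(288 − Q) − 71q_i − 2q_i², with Q = q_i + Σ_{j≠i} q_j.
First-order condition: 217 − 6q_i − Σ_{j≠i} q_j = 0.
In a symmetric equilibrium every exporter chooses the same q, so Σ_{j≠i} q_j = 2q. The condition becomes 217 − 8q = 0, giving q = 217/8 = 27.125.

27.125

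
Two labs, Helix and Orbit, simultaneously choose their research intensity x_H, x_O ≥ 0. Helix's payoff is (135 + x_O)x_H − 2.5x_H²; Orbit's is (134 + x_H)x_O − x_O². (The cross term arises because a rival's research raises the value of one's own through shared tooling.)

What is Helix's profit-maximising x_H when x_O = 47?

Expanding Helix's payoff: 135x_H + x_Ox_H − 2.5x_H².
∂π/∂x_H = 135 + x_O − 5x_H = 0, so x_H = 27 + 0.2x_O.
At x_O = 47: x_H = 27 + 0.2·47 = 36.4.

36.4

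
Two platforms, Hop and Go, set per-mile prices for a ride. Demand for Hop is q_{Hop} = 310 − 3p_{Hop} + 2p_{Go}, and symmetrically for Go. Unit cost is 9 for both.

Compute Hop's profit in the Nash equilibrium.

16987.6875

Hop's profit: π = (p_{Hop} − 9)(310 − 3p_{Hop} + 2p_{Go}).
∂π/∂p_{Hop} = 337 − 6p_{Hop} + 2p_{Go} = 0 ⇒ p_{Hop} = 337/6 + (1/3)p_{Go}.
The game is symmetric, so in equilibrium p_{Go} = p_{Hop}: the reaction function gives (2/3)p_{Hop} = 337/6, hence p_{Hop} = 84.25.
q_{Hop} = 310 − 3·84.25 + 2·84.25 = 225.75.
Profit = (84.25 − 9)·225.75 = 16987.6875.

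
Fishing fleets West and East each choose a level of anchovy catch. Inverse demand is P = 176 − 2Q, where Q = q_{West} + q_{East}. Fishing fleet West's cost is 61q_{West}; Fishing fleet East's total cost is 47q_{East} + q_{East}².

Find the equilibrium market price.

104.2

Fishing fleet West's profit: π = q_{West}(176 − 2(q_{West} + q_{East})) − 61q_{West}.
∂π/∂q_{West} = 115 − 4q_{West} − 2q_{East} = 0, so q_{West} = 28.75 − 0.5q_{East}.
For East: ∂π/∂q_{East} = 129 − 6q_{East} − 2q_{West} = 0 ⇒ q_{East} = 21.5 − (1/3)q_{West}.
Substituting the second reaction function into the first: q_{West} = 28.75 − 0.5(21.5 − (1/3)q_{West}), which gives (5/6)q_{West} = 18 ⇒ q_{West} = 21.6.
Then q_{East} = 21.5 − (1/3)·21.6 = 14.3.
Equilibrium price: P = 176 − 2·35.9 = 104.2.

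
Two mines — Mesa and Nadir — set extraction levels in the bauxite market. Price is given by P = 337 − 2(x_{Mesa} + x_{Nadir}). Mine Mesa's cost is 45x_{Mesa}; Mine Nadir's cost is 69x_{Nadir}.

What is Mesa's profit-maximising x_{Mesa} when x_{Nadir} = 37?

54.5

Mine Mesa's profit: π = x_{Mesa}(337 − 2(x_{Mesa} + x_{Nadir})) − 45x_{Mesa}.
∂π/∂x_{Mesa} = 292 − 4x_{Mesa} − 2x_{Nadir} = 0, so x_{Mesa} = 73 − 0.5x_{Nadir}.
At x_{Nadir} = 37: x_{Mesa} = 73 − 0.5·37 = 54.5.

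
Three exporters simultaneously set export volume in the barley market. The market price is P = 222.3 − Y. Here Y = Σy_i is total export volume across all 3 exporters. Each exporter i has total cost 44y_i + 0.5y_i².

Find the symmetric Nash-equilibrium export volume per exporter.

35.66

A representative exporter's profit is π_i = y_i(222.3 − Y) − 44y_i − 0.5y_i², with Y = y_i + Σ_{j≠i} y_j.
First-order condition: 178.3 − 3y_i − Σ_{j≠i} y_j = 0.
In a symmetric equilibrium every exporter chooses the same y, so Σ_{j≠i} y_j = 2y. The condition becomes 178.3 − 5y = 0, giving y = 178.3/5 = 35.66.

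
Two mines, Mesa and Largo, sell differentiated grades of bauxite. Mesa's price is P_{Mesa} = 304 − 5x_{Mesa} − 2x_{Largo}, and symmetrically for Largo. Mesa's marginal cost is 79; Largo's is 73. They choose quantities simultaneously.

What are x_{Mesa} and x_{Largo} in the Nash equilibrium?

18.625, 19.375

Mine Mesa's profit: π = x_{Mesa}(304 − 5x_{Mesa} − 2x_{Largo}) − 79x_{Mesa}.
∂π/∂x_{Mesa} = 225 − 10x_{Mesa} − 2x_{Largo} = 0 ⇒ x_{Mesa} = 22.5 − 0.2x_{Largo}.
Similarly x_{Largo} = 23.1 − 0.2x_{Mesa}.
Solving the two reaction functions simultaneously: (1 − (−0.2)(−0.2))x_{Mesa} = 22.5 − 0.2·23.1, so 0.96x_{Mesa} = 17.88 and x_{Mesa} = 18.625.
Then x_{Largo} = 23.1 − 0.2·18.625 = 19.375.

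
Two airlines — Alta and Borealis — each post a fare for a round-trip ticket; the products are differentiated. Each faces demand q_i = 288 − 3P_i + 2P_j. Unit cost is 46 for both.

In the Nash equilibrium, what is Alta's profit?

10980.75

Alta's profit: π = (P_{Alta} − 46)(288 − 3P_{Alta} + 2P_{Borealis}).
∂π/∂P_{Alta} = 426 − 6P_{Alta} + 2P_{Borealis} = 0 ⇒ P_{Alta} = 71 + (1/3)P_{Borealis}.
Setting P_{Alta} = P_{Borealis} in the reaction function: P_{Alta} = 71 + (1/3)P_{Alta}, so P_{Alta} = 71 / (2/3) = 106.5.
q_{Alta} = 288 − 3·106.5 + 2·106.5 = 181.5.
Profit = (106.5 − 46)·181.5 = 10980.75.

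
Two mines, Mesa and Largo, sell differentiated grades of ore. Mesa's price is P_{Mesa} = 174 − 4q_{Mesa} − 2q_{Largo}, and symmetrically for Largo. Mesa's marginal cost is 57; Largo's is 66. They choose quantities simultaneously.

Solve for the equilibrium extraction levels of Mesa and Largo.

Mine Mesa's profit: π = q_{Mesa}(174 − 4q_{Mesa} − 2q_{Largo}) − 57q_{Mesa}.
∂π/∂q_{Mesa} = 117 − 8q_{Mesa} − 2q_{Largo} = 0 ⇒ q_{Mesa} = 14.625 − 0.25q_{Largo}.
Similarly q_{Largo} = 13.5 − 0.25q_{Mesa}.
Substituting the second reaction function into the first: q_{Mesa} = 14.625 − 0.25(13.5 − 0.25q_{Mesa}), which gives 0.9375q_{Mesa} = 11.25 ⇒ q_{Mesa} = 12.
Then q_{Largo} = 13.5 − 0.25·12 = 10.5.

12, 10.5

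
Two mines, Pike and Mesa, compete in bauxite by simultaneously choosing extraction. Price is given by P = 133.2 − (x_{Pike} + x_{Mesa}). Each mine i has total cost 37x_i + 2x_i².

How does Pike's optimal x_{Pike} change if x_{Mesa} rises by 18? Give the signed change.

-3

Mine Pike's profit: π = x_{Pike}(133.2 − (x_{Pike} + x_{Mesa})) − 37x_{Pike} − 2x_{Pike}².
∂π/∂x_{Pike} = 96.2 − 6x_{Pike} − x_{Mesa} = 0, so x_{Pike} = 481/30 − (1/6)x_{Mesa}.
The reaction-function slope is −1/6, so an 18-unit rise in x_{Mesa} moves x_{Pike} by −1/6 × 18 = −3. Pike's best response falls — the actions are strategic substitutes.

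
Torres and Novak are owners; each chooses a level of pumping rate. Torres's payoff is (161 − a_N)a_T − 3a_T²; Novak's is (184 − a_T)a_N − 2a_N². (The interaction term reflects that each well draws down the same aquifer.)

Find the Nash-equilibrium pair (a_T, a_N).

20, 41

Expanding Torres's payoff: 161a_T − a_Na_T − 3a_T².
∂π/∂a_T = 161 − a_N − 6a_T = 0, so a_T = 161/6 − (1/6)a_N.
Likewise for Novak: a_N = 46 − 0.25a_T.
Plugging a_N into Torres's best response: a_T = 161/6 − (1/6)(46 − 0.25a_T) ⇒ (23/24)a_T = 115/6, so a_T = 20.
Then a_N = 46 − 0.25·20 = 41.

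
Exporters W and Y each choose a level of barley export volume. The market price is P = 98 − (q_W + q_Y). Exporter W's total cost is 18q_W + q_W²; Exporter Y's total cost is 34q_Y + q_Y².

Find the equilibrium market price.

Exporter W's profit: π = q_W(98 − (q_W + q_Y)) − 18q_W − q_W².
∂π/∂q_W = 80 − 4q_W − q_Y = 0, so q_W = 20 − 0.25q_Y.
By the same steps for Y: q_Y = 16 − 0.25q_W.
Solving the two reaction functions simultaneously: (1 − (−0.25)(−0.25))q_W = 20 − 0.25·16, so 0.9375q_W = 16 and q_W = 256/15.
Then q_Y = 16 − 0.25·(256/15) = 176/15.
Equilibrium price: P = 98 − 28.8 = 69.2.

69.2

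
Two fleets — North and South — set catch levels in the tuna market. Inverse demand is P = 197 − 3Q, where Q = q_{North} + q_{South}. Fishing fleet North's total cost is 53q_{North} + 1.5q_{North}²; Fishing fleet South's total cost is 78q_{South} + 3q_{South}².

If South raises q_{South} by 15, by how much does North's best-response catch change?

Fishing fleet North's profit: π = q_{North}(197 − 3(q_{North} + q_{South})) − 53q_{North} − 1.5q_{North}².
∂π/∂q_{North} = 144 − 9q_{North} − 3q_{South} = 0, so q_{North} = 16 − (1/3)q_{South}.
The reaction-function slope is −1/3, so a 15-unit rise in q_{South} moves q_{North} by −1/3 × 15 = −5. North's best response falls — the actions are strategic substitutes.

-5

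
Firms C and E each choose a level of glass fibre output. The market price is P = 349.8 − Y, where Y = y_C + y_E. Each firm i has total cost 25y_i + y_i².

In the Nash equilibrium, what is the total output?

129.92

Firm C's profit: π = y_C(349.8 − (y_C + y_E)) − 25y_C − y_C².
∂π/∂y_C = 324.8 − 4y_C − y_E = 0, so y_C = 81.2 − 0.25y_E.
Setting y_C = y_E in the reaction function: y_C = 81.2 − 0.25y_C, so y_C = 81.2 / 1.25 = 64.96.
Total output: 64.96 + 64.96 = 129.92.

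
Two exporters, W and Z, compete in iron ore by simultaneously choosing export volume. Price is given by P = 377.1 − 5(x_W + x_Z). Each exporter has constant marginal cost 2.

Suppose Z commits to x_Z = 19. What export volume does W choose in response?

28.01

Exporter W's profit: π = x_W(377.1 − 5(x_W + x_Z)) − 2x_W.
∂π/∂x_W = 375.1 − 10x_W − 5x_Z = 0, so x_W = 37.51 − 0.5x_Z.
At x_Z = 19: x_W = 37.51 − 0.5·19 = 28.01.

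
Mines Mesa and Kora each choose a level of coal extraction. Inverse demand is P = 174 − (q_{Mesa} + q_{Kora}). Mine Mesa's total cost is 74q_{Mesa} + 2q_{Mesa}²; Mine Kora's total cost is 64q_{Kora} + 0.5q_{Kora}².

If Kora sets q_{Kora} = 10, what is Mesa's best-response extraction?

Mine Mesa's profit: π = q_{Mesa}(174 − (q_{Mesa} + q_{Kora})) − 74q_{Mesa} − 2q_{Mesa}².
∂π/∂q_{Mesa} = 100 − 6q_{Mesa} − q_{Kora} = 0, so q_{Mesa} = 50/3 − (1/6)q_{Kora}.
At q_{Kora} = 10: q_{Mesa} = 50/3 − (1/6)·10 = 15.

15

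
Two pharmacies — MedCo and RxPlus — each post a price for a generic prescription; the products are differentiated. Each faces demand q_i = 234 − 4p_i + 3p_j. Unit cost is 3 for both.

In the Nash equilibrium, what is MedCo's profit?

8537.76

MedCo's profit: π = (p_{MedCo} − 3)(234 − 4p_{MedCo} + 3p_{RxPlus}).
∂π/∂p_{MedCo} = 246 − 8p_{MedCo} + 3p_{RxPlus} = 0 ⇒ p_{MedCo} = 30.75 + 0.375p_{RxPlus}.
By symmetry p_{RxPlus} = p_{MedCo}; substituting into the reaction function, 0.625p_{MedCo} = 30.75 and p_{MedCo} = 49.2.
q_{MedCo} = 234 − 4·49.2 + 3·49.2 = 184.8.
Profit = (49.2 − 3)·184.8 = 8537.76.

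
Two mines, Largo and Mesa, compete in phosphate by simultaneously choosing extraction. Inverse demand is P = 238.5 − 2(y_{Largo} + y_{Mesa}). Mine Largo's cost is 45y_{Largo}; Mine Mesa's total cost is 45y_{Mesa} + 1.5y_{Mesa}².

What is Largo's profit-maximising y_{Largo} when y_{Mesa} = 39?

28.875

Mine Largo's profit: π = y_{Largo}(238.5 − 2(y_{Largo} + y_{Mesa})) − 45y_{Largo}.
∂π/∂y_{Largo} = 193.5 − 4y_{Largo} − 2y_{Mesa} = 0, so y_{Largo} = 48.375 − 0.5y_{Mesa}.
At y_{Mesa} = 39: y_{Largo} = 48.375 − 0.5·39 = 28.875.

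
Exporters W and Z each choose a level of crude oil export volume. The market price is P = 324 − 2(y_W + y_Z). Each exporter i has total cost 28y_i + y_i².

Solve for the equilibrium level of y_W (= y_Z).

37

Exporter W's profit: π = y_W(324 − 2(y_W + y_Z)) − 28y_W − y_W².
∂π/∂y_W = 296 − 6y_W − 2y_Z = 0, so y_W = 148/3 − (1/3)y_Z.
The game is symmetric, so in equilibrium y_Z = y_W: the reaction function gives (4/3)y_W = 148/3, hence y_W = 37.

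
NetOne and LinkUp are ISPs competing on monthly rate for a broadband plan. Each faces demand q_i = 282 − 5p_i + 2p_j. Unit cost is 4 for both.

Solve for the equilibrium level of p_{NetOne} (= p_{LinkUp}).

37.75

NetOne's profit: π = (p_{NetOne} − 4)(282 − 5p_{NetOne} + 2p_{LinkUp}).
∂π/∂p_{NetOne} = 302 − 10p_{NetOne} + 2p_{LinkUp} = 0 ⇒ p_{NetOne} = 30.2 + 0.2p_{LinkUp}.
Setting p_{NetOne} = p_{LinkUp} in the reaction function: p_{NetOne} = 30.2 + 0.2p_{NetOne}, so p_{NetOne} = 30.2 / 0.8 = 37.75.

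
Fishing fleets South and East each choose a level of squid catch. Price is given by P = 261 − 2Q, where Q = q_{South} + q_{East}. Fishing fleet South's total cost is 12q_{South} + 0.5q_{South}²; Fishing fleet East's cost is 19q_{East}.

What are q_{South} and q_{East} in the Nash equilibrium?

32, 44.5

Fishing fleet South's profit: π = q_{South}(261 − 2(q_{South} + q_{East})) − 12q_{South} − 0.5q_{South}².
∂π/∂q_{South} = 249 − 5q_{South} − 2q_{East} = 0, so q_{South} = 49.8 − 0.4q_{East}.
For East: ∂π/∂q_{East} = 242 − 4q_{East} − 2q_{South} = 0 ⇒ q_{East} = 60.5 − 0.5q_{South}.
Plugging q_{East} into South's best response: q_{South} = 49.8 − 0.4(60.5 − 0.5q_{South}) ⇒ 0.8q_{South} = 25.6, so q_{South} = 32.
Then q_{East} = 60.5 − 0.5·32 = 44.5.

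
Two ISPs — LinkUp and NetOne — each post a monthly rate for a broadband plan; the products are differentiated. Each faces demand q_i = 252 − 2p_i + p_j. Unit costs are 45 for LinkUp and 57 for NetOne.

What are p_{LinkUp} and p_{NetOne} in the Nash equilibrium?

115.6, 120.4

LinkUp's profit: π = (p_{LinkUp} − 45)(252 − 2p_{LinkUp} + p_{NetOne}).
∂π/∂p_{LinkUp} = 342 − 4p_{LinkUp} + p_{NetOne} = 0 ⇒ p_{LinkUp} = 85.5 + 0.25p_{NetOne}.
Similarly p_{NetOne} = 91.5 + 0.25p_{LinkUp}.
Solving the two reaction functions simultaneously: (1 − (0.25)(0.25))p_{LinkUp} = 85.5 + 0.25·91.5, so 0.9375p_{LinkUp} = 108.375 and p_{LinkUp} = 115.6.
Then p_{NetOne} = 91.5 + 0.25·115.6 = 120.4.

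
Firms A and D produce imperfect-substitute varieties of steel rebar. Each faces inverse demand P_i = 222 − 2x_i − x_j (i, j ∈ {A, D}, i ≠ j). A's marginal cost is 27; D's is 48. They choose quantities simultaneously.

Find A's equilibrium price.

107.8

Firm A's profit: π = x_A(222 − 2x_A − x_D) − 27x_A.
∂π/∂x_A = 195 − 4x_A − x_D = 0 ⇒ x_A = 48.75 − 0.25x_D.
Similarly x_D = 43.5 − 0.25x_A.
Substituting the second reaction function into the first: x_A = 48.75 − 0.25(43.5 − 0.25x_A), which gives 0.9375x_A = 37.875 ⇒ x_A = 40.4.
Then x_D = 43.5 − 0.25·40.4 = 33.4.
P_A = 222 − 2·40.4 − 33.4 = 107.8.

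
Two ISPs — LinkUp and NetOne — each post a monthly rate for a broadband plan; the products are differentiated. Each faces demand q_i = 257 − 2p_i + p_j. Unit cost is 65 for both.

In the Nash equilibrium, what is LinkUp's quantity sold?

128

LinkUp's profit: π = (p_{LinkUp} − 65)(257 − 2p_{LinkUp} + p_{NetOne}).
∂π/∂p_{LinkUp} = 387 − 4p_{LinkUp} + p_{NetOne} = 0 ⇒ p_{LinkUp} = 96.75 + 0.25p_{NetOne}.
The game is symmetric, so in equilibrium p_{NetOne} = p_{LinkUp}: the reaction function gives 0.75p_{LinkUp} = 96.75, hence p_{LinkUp} = 129.
q_{LinkUp} = 257 − 2·129 + 129 = 128.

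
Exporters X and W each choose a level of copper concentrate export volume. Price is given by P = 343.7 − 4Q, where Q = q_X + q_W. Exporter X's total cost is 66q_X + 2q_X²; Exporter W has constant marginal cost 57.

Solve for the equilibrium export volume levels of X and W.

Exporter X's profit: π = q_X(343.7 − 4(q_X + q_W)) − 66q_X − 2q_X².
∂π/∂q_X = 277.7 − 12q_X − 4q_W = 0, so q_X = 2777/120 − (1/3)q_W.
For W: ∂π/∂q_W = 286.7 − 8q_W − 4q_X = 0 ⇒ q_W = 35.8375 − 0.5q_X.
Solving the two reaction functions simultaneously: (1 − (−1/3)(−0.5))q_X = 2777/120 − (1/3)·35.8375, so (5/6)q_X = 2687/240 and q_X = 13.435.
Then q_W = 35.8375 − 0.5·13.435 = 29.12.

13.435, 29.12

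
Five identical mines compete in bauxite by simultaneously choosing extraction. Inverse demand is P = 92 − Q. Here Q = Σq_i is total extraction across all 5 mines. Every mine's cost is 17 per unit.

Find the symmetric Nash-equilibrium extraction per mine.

12.5

A representative mine's profit is π_i = q_i(92 − Q) − 17q_i, with Q = q_i + Σ_{j≠i} q_j.
First-order condition: 75 − 2q_i − Σ_{j≠i} q_j = 0.
With identical mines, set every q_j = q: then 75 − 2q − 4q = 0, i.e. q = 75/6 = 12.5.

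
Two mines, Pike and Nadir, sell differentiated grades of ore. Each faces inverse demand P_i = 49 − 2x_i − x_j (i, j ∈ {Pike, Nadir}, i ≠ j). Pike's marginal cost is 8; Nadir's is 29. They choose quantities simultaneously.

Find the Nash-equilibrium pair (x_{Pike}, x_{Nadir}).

9.6, 2.6

Mine Pike's profit: π = x_{Pike}(49 − 2x_{Pike} − x_{Nadir}) − 8x_{Pike}.
∂π/∂x_{Pike} = 41 − 4x_{Pike} − x_{Nadir} = 0 ⇒ x_{Pike} = 10.25 − 0.25x_{Nadir}.
Similarly x_{Nadir} = 5 − 0.25x_{Pike}.
Substituting the second reaction function into the first: x_{Pike} = 10.25 − 0.25(5 − 0.25x_{Pike}), which gives 0.9375x_{Pike} = 9 ⇒ x_{Pike} = 9.6.
Then x_{Nadir} = 5 − 0.25·9.6 = 2.6.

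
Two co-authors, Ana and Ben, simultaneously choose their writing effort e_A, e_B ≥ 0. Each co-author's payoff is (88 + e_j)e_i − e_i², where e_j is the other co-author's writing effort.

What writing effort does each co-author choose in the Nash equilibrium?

Ana's payoff is (88 + e_B)e_A − e_A².
∂π/∂e_A = 88 + e_B − 2e_A = 0, so e_A = 44 + 0.5e_B.
The game is symmetric, so in equilibrium e_B = e_A: the reaction function gives 0.5e_A = 44, hence e_A = 88.

88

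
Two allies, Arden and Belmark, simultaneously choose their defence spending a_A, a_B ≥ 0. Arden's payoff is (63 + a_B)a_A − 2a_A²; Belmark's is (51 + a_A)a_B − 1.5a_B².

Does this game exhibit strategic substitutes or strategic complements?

strategic complements

Expanding Arden's payoff: 63a_A + a_Ba_A − 2a_A².
∂π/∂a_A = 63 + a_B − 4a_A = 0, so a_A = 15.75 + 0.25a_B.
The best-response slope da_A/da_B = 0.25 > 0: the reaction function is upward-sloping, so the choices are strategic complements.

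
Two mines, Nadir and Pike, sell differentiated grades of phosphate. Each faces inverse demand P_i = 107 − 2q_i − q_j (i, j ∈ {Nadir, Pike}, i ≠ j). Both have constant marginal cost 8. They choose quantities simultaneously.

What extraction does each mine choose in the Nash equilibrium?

Mine Nadir's profit: π = q_{Nadir}(107 − 2q_{Nadir} − q_{Pike}) − 8q_{Nadir}.
∂π/∂q_{Nadir} = 99 − 4q_{Nadir} − q_{Pike} = 0 ⇒ q_{Nadir} = 24.75 − 0.25q_{Pike}.
The game is symmetric, so in equilibrium q_{Pike} = q_{Nadir}: the reaction function gives 1.25q_{Nadir} = 24.75, hence q_{Nadir} = 19.8.

19.8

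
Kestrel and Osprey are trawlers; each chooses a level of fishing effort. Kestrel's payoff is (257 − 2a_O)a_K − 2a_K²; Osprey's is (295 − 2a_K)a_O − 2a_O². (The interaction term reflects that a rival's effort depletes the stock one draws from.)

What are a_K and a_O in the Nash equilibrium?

Expanding Kestrel's payoff: 257a_K − 2a_Oa_K − 2a_K².
∂π/∂a_K = 257 − 2a_O − 4a_K = 0, so a_K = 64.25 − 0.5a_O.
Likewise for Osprey: a_O = 73.75 − 0.5a_K.
Substituting the second reaction function into the first: a_K = 64.25 − 0.5(73.75 − 0.5a_K), which gives 0.75a_K = 27.375 ⇒ a_K = 36.5.
Then a_O = 73.75 − 0.5·36.5 = 55.5.

36.5, 55.5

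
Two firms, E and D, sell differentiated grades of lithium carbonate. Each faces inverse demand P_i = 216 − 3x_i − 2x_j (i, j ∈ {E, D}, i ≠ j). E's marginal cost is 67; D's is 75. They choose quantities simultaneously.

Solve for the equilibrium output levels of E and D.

19.125, 17.125

Firm E's profit: π = x_E(216 − 3x_E − 2x_D) − 67x_E.
∂π/∂x_E = 149 − 6x_E − 2x_D = 0 ⇒ x_E = 149/6 − (1/3)x_D.
Similarly x_D = 23.5 − (1/3)x_E.
Solving the two reaction functions simultaneously: (1 − (−1/3)(−1/3))x_E = 149/6 − (1/3)·23.5, so (8/9)x_E = 17 and x_E = 19.125.
Then x_D = 23.5 − (1/3)·19.125 = 17.125.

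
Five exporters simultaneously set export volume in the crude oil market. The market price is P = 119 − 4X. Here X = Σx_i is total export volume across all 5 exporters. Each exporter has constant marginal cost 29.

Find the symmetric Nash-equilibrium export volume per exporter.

A representative exporter's profit is π_i = x_i(119 − 4X) − 29x_i, with X = x_i + Σ_{j≠i} x_j.
First-order condition: 90 − 8x_i − 4Σ_{j≠i} x_j = 0.
With identical exporters, set every x_j = x: then 90 − 8x − 16x = 0, i.e. x = 90/24 = 3.75.

3.75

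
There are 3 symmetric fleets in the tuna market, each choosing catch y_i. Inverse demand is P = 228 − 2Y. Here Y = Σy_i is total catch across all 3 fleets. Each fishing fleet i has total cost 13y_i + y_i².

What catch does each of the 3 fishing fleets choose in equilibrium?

A representative fishing fleet's profit is π_i = y_i(228 − 2Y) − 13y_i − y_i², with Y = y_i + Σ_{j≠i} y_j.
First-order condition: 215 − 6y_i − 2Σ_{j≠i} y_j = 0.
Imposing symmetry (y_j = y for all j) turns Σ_{j≠i} y_j into 2y, so 215 = 10y and y = 21.5.

21.5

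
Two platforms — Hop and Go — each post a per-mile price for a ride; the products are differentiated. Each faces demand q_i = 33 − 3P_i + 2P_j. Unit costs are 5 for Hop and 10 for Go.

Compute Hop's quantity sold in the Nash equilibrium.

Hop's profit: π = (P_{Hop} − 5)(33 − 3P_{Hop} + 2P_{Go}).
∂π/∂P_{Hop} = 48 − 6P_{Hop} + 2P_{Go} = 0 ⇒ P_{Hop} = 8 + (1/3)P_{Go}.
Similarly P_{Go} = 10.5 + (1/3)P_{Hop}.
Solving the two reaction functions simultaneously: (1 − (1/3)(1/3))P_{Hop} = 8 + (1/3)·10.5, so (8/9)P_{Hop} = 11.5 and P_{Hop} = 12.9375.
Then P_{Go} = 10.5 + (1/3)·12.9375 = 14.8125.
q_{Hop} = 33 − 3·12.9375 + 2·14.8125 = 23.8125.

23.8125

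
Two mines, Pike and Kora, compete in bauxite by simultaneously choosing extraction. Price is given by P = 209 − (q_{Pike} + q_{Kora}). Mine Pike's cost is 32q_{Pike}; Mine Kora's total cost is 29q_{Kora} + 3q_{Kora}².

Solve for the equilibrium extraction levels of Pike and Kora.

82.4, 12.2

Mine Pike's profit: π = q_{Pike}(209 − (q_{Pike} + q_{Kora})) − 32q_{Pike}.
∂π/∂q_{Pike} = 177 − 2q_{Pike} − q_{Kora} = 0, so q_{Pike} = 88.5 − 0.5q_{Kora}.
For Kora: ∂π/∂q_{Kora} = 180 − 8q_{Kora} − q_{Pike} = 0 ⇒ q_{Kora} = 22.5 − 0.125q_{Pike}.
Plugging q_{Kora} into Pike's best response: q_{Pike} = 88.5 − 0.5(22.5 − 0.125q_{Pike}) ⇒ 0.9375q_{Pike} = 77.25, so q_{Pike} = 82.4.
Then q_{Kora} = 22.5 − 0.125·82.4 = 12.2.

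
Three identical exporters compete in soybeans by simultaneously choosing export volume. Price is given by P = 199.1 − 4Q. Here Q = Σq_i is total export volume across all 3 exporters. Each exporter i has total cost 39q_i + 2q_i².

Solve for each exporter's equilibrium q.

8.005

A representative exporter's profit is π_i = q_i(199.1 − 4Q) − 39q_i − 2q_i², with Q = q_i + Σ_{j≠i} q_j.
First-order condition: 160.1 − 12q_i − 4Σ_{j≠i} q_j = 0.
With identical exporters, set every q_j = q: then 160.1 − 12q − 8q = 0, i.e. q = 160.1/20 = 8.005.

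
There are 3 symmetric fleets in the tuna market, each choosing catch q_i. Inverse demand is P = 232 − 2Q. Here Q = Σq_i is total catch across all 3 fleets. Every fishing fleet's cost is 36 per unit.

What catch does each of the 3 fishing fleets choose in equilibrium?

A representative fishing fleet's profit is π_i = q_i(232 − 2Q) − 36q_i, with Q = q_i + Σ_{j≠i} q_j.
First-order condition: 196 − 4q_i − 2Σ_{j≠i} q_j = 0.
Imposing symmetry (q_j = q for all j) turns Σ_{j≠i} q_j into 2q, so 196 = 8q and q = 24.5.

24.5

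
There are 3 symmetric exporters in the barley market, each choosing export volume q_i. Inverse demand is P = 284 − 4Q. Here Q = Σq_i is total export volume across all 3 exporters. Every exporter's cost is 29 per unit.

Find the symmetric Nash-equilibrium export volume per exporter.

15.9375

A representative exporter's profit is π_i = q_i(284 − 4Q) − 29q_i, with Q = q_i + Σ_{j≠i} q_j.
First-order condition: 255 − 8q_i − 4Σ_{j≠i} q_j = 0.
In a symmetric equilibrium every exporter chooses the same q, so Σ_{j≠i} q_j = 2q. The condition becomes 255 − 16q = 0, giving q = 255/16 = 15.9375.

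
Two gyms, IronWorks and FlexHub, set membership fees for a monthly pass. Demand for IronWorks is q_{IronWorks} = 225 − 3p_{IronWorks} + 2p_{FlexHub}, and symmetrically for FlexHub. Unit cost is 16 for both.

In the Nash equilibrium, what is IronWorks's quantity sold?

156.75

IronWorks's profit: π = (p_{IronWorks} − 16)(225 − 3p_{IronWorks} + 2p_{FlexHub}).
∂π/∂p_{IronWorks} = 273 − 6p_{IronWorks} + 2p_{FlexHub} = 0 ⇒ p_{IronWorks} = 45.5 + (1/3)p_{FlexHub}.
By symmetry p_{FlexHub} = p_{IronWorks}; substituting into the reaction function, (2/3)p_{IronWorks} = 45.5 and p_{IronWorks} = 68.25.
q_{IronWorks} = 225 − 3·68.25 + 2·68.25 = 156.75.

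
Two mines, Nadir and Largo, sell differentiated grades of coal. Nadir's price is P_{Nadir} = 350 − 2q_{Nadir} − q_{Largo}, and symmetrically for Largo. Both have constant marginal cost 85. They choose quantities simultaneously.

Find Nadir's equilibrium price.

191

Mine Nadir's profit: π = q_{Nadir}(350 − 2q_{Nadir} − q_{Largo}) − 85q_{Nadir}.
∂π/∂q_{Nadir} = 265 − 4q_{Nadir} − q_{Largo} = 0 ⇒ q_{Nadir} = 66.25 − 0.25q_{Largo}.
Setting q_{Nadir} = q_{Largo} in the reaction function: q_{Nadir} = 66.25 − 0.25q_{Nadir}, so q_{Nadir} = 66.25 / 1.25 = 53.
P_{Nadir} = 350 − 2·53 − 53 = 191.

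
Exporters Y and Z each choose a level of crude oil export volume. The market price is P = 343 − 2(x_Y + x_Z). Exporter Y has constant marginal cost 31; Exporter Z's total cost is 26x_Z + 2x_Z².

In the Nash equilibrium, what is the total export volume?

Exporter Y's profit: π = x_Y(343 − 2(x_Y + x_Z)) − 31x_Y.
∂π/∂x_Y = 312 − 4x_Y − 2x_Z = 0, so x_Y = 78 − 0.5x_Z.
For Z: ∂π/∂x_Z = 317 − 8x_Z − 2x_Y = 0 ⇒ x_Z = 39.625 − 0.25x_Y.
Substituting the second reaction function into the first: x_Y = 78 − 0.5(39.625 − 0.25x_Y), which gives 0.875x_Y = 58.1875 ⇒ x_Y = 66.5.
Then x_Z = 39.625 − 0.25·66.5 = 23.
Total export volume: 66.5 + 23 = 89.5.

89.5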